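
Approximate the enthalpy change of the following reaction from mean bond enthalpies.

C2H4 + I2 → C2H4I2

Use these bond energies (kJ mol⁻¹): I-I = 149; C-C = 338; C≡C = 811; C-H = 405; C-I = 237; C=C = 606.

Bonds broken (reactants):
  C-H: 4 × 405 = 1620
  C=C: 1 × 606 = 606
  I-I: 1 × 149 = 149
  Σ(broken) = 2375 kJ
Bonds formed (products):
  C-C: 1 × 338 = 338
  C-H: 4 × 405 = 1620
  C-I: 2 × 237 = 474
  Σ(formed) = 2432 kJ
ΔH = Σ(broken) − Σ(formed) = 2375 − 2432 = −57 kJ

ΔH ≈ −57 kJ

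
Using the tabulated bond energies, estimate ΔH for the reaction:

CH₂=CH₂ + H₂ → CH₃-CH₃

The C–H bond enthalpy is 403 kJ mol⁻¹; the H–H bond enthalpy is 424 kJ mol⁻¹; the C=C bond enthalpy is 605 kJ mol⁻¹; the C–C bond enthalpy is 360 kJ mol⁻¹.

ΔH ≈ −137 kJ

Bonds broken (reactants):
  C–H: 4 × 403 = 1612
  C=C: 1 × 605 = 605
  H–H: 1 × 424 = 424
  Σ(broken) = 2641 kJ
Bonds formed (products):
  C–C: 1 × 360 = 360
  C–H: 6 × 403 = 2418
  Σ(formed) = 2778 kJ
ΔH = Σ(broken) − Σ(formed) = 2641 − 2778 = −137 kJ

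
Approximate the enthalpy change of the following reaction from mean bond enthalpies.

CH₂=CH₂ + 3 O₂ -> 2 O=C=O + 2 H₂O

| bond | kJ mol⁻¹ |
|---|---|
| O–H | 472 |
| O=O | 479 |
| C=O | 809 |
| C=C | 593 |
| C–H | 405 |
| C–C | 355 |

Bonds broken (reactants):
  C–H: 4 × 405 = 1620
  C=C: 1 × 593 = 593
  O=O: 3 × 479 = 1437
  Σ(broken) = 3650 kJ
Bonds formed (products):
  C=O: 4 × 809 = 3236
  O–H: 4 × 472 = 1888
  Σ(formed) = 5124 kJ
ΔH = Σ(broken) − Σ(formed) = 3650 − 5124 = −1474 kJ

ΔH ≈ −1474 kJ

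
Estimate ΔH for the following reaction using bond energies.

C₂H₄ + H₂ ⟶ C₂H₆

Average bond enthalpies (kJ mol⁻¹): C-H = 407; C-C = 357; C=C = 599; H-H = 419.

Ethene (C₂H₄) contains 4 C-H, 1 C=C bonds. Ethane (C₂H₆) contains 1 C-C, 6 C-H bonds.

ΔH ≈ −153 kJ

Bonds broken (reactants):
  C-H: 4 × 407 = 1628
  C=C: 1 × 599 = 599
  H-H: 1 × 419 = 419
  Σ(broken) = 2646 kJ
Bonds formed (products):
  C-C: 1 × 357 = 357
  C-H: 6 × 407 = 2442
  Σ(formed) = 2799 kJ
ΔH = Σ(broken) − Σ(formed) = 2646 − 2799 = −153 kJ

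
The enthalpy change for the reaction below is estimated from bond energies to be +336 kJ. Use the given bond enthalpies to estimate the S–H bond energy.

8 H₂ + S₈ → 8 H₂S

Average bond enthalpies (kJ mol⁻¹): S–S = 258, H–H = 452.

Let D be the S–H bond energy.
Σ(broken) = 8×452 + 8×258 = 5680
Σ(formed) = 16×D = 16D
ΔH = Σ(broken) − Σ(formed) = (5680) − (16D) = +5680 − 16D
Setting this equal to +336 kJ gives 16D = 5344, so D = 334 kJ/mol.

D(S–H) ≈ 334 kJ/mol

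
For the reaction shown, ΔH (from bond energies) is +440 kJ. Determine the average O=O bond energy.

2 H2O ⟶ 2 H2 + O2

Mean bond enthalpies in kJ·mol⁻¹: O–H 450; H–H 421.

D(O=O) ≈ 518 kJ/mol

Let D be the O=O bond energy.
Σ(broken) = 4×450 = 1800
Σ(formed) = 2×421 + 1×D = 842 + D
ΔH = Σ(broken) − Σ(formed) = (1800) − (842 + D) = +958 − D
Setting this equal to +440 kJ gives D = 518 kJ/mol.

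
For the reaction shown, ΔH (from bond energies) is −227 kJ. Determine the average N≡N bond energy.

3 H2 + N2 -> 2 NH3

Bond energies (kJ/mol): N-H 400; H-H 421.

D(N≡N) ≈ 910 kJ/mol

Let D be the N≡N bond energy.
Σ(broken) = 3×421 + 1×D = 1263 + D
Σ(formed) = 6×400 = 2400
ΔH = Σ(broken) − Σ(formed) = (1263 + D) − (2400) = −1137 + D
Setting this equal to −227 kJ gives D = 910 kJ/mol.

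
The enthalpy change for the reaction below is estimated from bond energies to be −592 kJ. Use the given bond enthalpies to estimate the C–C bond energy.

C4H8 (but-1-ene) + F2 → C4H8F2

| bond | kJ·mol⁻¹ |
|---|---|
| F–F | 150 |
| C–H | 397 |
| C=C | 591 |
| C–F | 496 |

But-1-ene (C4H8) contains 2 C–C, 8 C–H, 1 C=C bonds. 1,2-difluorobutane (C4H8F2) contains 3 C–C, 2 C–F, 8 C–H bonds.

Let D be the C–C bond energy.
Σ(broken) = 2×D + 8×397 + 1×591 + 1×150 = 3917 + 2D
Σ(formed) = 3×D + 2×496 + 8×397 = 4168 + 3D
ΔH = Σ(broken) − Σ(formed) = (3917 + 2D) − (4168 + 3D) = −251 − D
Setting this equal to −592 kJ gives D = 341 kJ/mol.

D(C–C) ≈ 341 kJ/mol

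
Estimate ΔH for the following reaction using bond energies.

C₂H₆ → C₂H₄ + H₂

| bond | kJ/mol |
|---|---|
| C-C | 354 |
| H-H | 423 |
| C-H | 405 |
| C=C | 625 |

Bonds broken (reactants):
  C-C: 1 × 354 = 354
  C-H: 6 × 405 = 2430
  Σ(broken) = 2784 kJ
Bonds formed (products):
  C-H: 4 × 405 = 1620
  C=C: 1 × 625 = 625
  H-H: 1 × 423 = 423
  Σ(formed) = 2668 kJ
ΔH = Σ(broken) − Σ(formed) = 2784 − 2668 = +116 kJ

ΔH ≈ +116 kJ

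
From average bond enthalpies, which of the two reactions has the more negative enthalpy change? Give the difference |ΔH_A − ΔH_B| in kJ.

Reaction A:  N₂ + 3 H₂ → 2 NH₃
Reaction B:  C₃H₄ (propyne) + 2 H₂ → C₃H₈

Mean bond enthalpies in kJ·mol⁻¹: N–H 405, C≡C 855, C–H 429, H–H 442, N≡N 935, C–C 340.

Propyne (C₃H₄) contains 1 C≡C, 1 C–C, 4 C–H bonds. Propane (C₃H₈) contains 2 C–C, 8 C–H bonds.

Reaction B, by 148 kJ

Reaction A:
  Bonds broken (reactants):
    H–H: 3 × 442 = 1326
    N≡N: 1 × 935 = 935
    Σ(broken) = 2261 kJ
  Bonds formed (products):
    N–H: 6 × 405 = 2430
    Σ(formed) = 2430 kJ
  ΔH_A = 2261 − 2430 = −169 kJ
Reaction B:
  Bonds broken (reactants):
    C≡C: 1 × 855 = 855
    C–C: 1 × 340 = 340
    C–H: 4 × 429 = 1716
    H–H: 2 × 442 = 884
    Σ(broken) = 3795 kJ
  Bonds formed (products):
    C–C: 2 × 340 = 680
    C–H: 8 × 429 = 3432
    Σ(formed) = 4112 kJ
  ΔH_B = 3795 − 4112 = −317 kJ
ΔH_A − ΔH_B = +148 kJ, so reaction B has the more negative ΔH; |ΔH_A − ΔH_B| = 148 kJ.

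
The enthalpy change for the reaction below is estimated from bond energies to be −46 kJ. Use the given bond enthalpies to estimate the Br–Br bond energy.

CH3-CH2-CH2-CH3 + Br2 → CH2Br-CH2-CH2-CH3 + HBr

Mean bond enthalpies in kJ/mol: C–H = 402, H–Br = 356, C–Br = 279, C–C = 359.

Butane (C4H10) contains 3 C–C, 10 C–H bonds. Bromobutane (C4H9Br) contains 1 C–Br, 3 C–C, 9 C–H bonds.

Let D be the Br–Br bond energy.
Σ(broken) = 1×D + 3×359 + 10×402 = 5097 + D
Σ(formed) = 1×279 + 3×359 + 9×402 + 1×356 = 5330
ΔH = Σ(broken) − Σ(formed) = (5097 + D) − (5330) = −233 + D
Setting this equal to −46 kJ gives D = 187 kJ/mol.

D(Br–Br) ≈ 187 kJ/mol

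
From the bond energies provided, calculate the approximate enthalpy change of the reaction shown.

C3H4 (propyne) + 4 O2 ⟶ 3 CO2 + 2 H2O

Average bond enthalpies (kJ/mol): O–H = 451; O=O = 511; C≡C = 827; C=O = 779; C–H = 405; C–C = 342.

Bonds broken (reactants):
  C≡C: 1 × 827 = 827
  C–C: 1 × 342 = 342
  C–H: 4 × 405 = 1620
  O=O: 4 × 511 = 2044
  Σ(broken) = 4833 kJ
Bonds formed (products):
  C=O: 6 × 779 = 4674
  O–H: 4 × 451 = 1804
  Σ(formed) = 6478 kJ
ΔH = Σ(broken) − Σ(formed) = 4833 − 6478 = −1645 kJ

ΔH ≈ −1645 kJ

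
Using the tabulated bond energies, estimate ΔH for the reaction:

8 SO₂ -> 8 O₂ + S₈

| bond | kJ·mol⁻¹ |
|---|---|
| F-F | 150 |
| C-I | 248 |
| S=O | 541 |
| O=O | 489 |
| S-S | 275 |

ΔH ≈ +2544 kJ

Bonds broken (reactants):
  S=O: 16 × 541 = 8656
  Σ(broken) = 8656 kJ
Bonds formed (products):
  O=O: 8 × 489 = 3912
  S-S: 8 × 275 = 2200
  Σ(formed) = 6112 kJ
ΔH = Σ(broken) − Σ(formed) = 8656 − 6112 = +2544 kJ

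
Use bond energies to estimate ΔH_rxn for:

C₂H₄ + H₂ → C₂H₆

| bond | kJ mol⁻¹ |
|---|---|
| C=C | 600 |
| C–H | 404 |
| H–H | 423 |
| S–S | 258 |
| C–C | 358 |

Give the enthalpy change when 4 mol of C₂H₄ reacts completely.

Bonds broken (reactants):
  C–H: 4 × 404 = 1616
  C=C: 1 × 600 = 600
  H–H: 1 × 423 = 423
  Σ(broken) = 2639 kJ
Bonds formed (products):
  C–C: 1 × 358 = 358
  C–H: 6 × 404 = 2424
  Σ(formed) = 2782 kJ
ΔH = Σ(broken) − Σ(formed) = 2639 − 2782 = −143 kJ
For 4× the reaction as written: 4 × (−143) = −572 kJ

ΔH = −572 kJ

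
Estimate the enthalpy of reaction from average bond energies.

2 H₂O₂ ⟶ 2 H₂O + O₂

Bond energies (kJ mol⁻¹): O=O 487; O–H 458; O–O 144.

Bonds broken (reactants):
  O–H: 4 × 458 = 1832
  O–O: 2 × 144 = 288
  Σ(broken) = 2120 kJ
Bonds formed (products):
  O–H: 4 × 458 = 1832
  O=O: 1 × 487 = 487
  Σ(formed) = 2319 kJ
ΔH = Σ(broken) − Σ(formed) = 2120 − 2319 = −199 kJ

ΔH ≈ −199 kJ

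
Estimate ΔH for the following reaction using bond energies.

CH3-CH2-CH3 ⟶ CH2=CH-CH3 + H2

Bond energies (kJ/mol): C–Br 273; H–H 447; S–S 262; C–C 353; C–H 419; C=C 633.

Bonds broken (reactants):
  C–C: 2 × 353 = 706
  C–H: 8 × 419 = 3352
  Σ(broken) = 4058 kJ
Bonds formed (products):
  C–C: 1 × 353 = 353
  C–H: 6 × 419 = 2514
  C=C: 1 × 633 = 633
  H–H: 1 × 447 = 447
  Σ(formed) = 3947 kJ
ΔH = Σ(broken) − Σ(formed) = 4058 − 3947 = +111 kJ

ΔH ≈ +111 kJ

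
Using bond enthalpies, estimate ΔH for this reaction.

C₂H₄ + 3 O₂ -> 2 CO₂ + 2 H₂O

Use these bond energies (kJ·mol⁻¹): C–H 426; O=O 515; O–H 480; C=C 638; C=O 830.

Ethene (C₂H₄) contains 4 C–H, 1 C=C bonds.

ΔH ≈ −1353 kJ

Bonds broken (reactants):
  C–H: 4 × 426 = 1704
  C=C: 1 × 638 = 638
  O=O: 3 × 515 = 1545
  Σ(broken) = 3887 kJ
Bonds formed (products):
  C=O: 4 × 830 = 3320
  O–H: 4 × 480 = 1920
  Σ(formed) = 5240 kJ
ΔH = Σ(broken) − Σ(formed) = 3887 − 5240 = −1353 kJ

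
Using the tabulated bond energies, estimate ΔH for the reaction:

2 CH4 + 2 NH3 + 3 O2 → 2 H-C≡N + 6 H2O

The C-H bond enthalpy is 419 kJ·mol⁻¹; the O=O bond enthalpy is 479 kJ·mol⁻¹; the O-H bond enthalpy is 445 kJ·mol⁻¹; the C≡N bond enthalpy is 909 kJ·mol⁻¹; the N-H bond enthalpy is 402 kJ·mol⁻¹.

Bonds broken (reactants):
  C-H: 8 × 419 = 3352
  N-H: 6 × 402 = 2412
  O=O: 3 × 479 = 1437
  Σ(broken) = 7201 kJ
Bonds formed (products):
  C≡N: 2 × 909 = 1818
  C-H: 2 × 419 = 838
  O-H: 12 × 445 = 5340
  Σ(formed) = 7996 kJ
ΔH = Σ(broken) − Σ(formed) = 7201 − 7996 = −795 kJ

ΔH ≈ −795 kJ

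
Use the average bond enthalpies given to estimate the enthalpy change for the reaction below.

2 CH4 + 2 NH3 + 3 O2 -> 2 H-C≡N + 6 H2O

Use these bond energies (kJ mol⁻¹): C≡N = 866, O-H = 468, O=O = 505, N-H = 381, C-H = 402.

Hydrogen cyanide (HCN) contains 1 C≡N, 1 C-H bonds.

Bonds broken (reactants):
  C-H: 8 × 402 = 3216
  N-H: 6 × 381 = 2286
  O=O: 3 × 505 = 1515
  Σ(broken) = 7017 kJ
Bonds formed (products):
  C≡N: 2 × 866 = 1732
  C-H: 2 × 402 = 804
  O-H: 12 × 468 = 5616
  Σ(formed) = 8152 kJ
ΔH = Σ(broken) − Σ(formed) = 7017 − 8152 = −1135 kJ

ΔH ≈ −1135 kJ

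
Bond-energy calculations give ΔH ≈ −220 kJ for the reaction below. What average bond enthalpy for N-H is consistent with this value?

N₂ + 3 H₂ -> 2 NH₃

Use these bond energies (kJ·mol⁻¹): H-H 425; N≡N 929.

D(N-H) ≈ 404 kJ/mol

Let D be the N-H bond energy.
Σ(broken) = 3×425 + 1×929 = 2204
Σ(formed) = 6×D = 6D
ΔH = Σ(broken) − Σ(formed) = (2204) − (6D) = +2204 − 6D
Setting this equal to −220 kJ gives 6D = 2424, so D = 404 kJ/mol.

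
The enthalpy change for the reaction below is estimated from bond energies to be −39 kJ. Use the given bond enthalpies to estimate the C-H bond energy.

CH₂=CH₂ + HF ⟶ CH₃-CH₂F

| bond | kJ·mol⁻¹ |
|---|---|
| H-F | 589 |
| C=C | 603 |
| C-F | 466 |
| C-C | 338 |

D(C-H) ≈ 427 kJ/mol

Let D be the C-H bond energy.
Σ(broken) = 4×D + 1×603 + 1×589 = 1192 + 4D
Σ(formed) = 1×338 + 1×466 + 5×D = 804 + 5D
ΔH = Σ(broken) − Σ(formed) = (1192 + 4D) − (804 + 5D) = +388 − D
Setting this equal to −39 kJ gives D = 427 kJ/mol.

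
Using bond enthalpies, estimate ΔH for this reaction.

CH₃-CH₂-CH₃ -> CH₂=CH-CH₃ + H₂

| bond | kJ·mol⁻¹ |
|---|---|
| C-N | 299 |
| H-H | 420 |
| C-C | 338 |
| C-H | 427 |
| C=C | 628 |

ΔH ≈ +144 kJ

Bonds broken (reactants):
  C-C: 2 × 338 = 676
  C-H: 8 × 427 = 3416
  Σ(broken) = 4092 kJ
Bonds formed (products):
  C-C: 1 × 338 = 338
  C-H: 6 × 427 = 2562
  C=C: 1 × 628 = 628
  H-H: 1 × 420 = 420
  Σ(formed) = 3948 kJ
ΔH = Σ(broken) − Σ(formed) = 4092 − 3948 = +144 kJ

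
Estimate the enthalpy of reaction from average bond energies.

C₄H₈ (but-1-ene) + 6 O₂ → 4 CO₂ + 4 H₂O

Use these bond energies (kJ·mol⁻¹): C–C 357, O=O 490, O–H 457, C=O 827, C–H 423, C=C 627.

Bonds broken (reactants):
  C–C: 2 × 357 = 714
  C–H: 8 × 423 = 3384
  C=C: 1 × 627 = 627
  O=O: 6 × 490 = 2940
  Σ(broken) = 7665 kJ
Bonds formed (products):
  C=O: 8 × 827 = 6616
  O–H: 8 × 457 = 3656
  Σ(formed) = 10272 kJ
ΔH = Σ(broken) − Σ(formed) = 7665 − 10272 = −2607 kJ

ΔH ≈ −2607 kJ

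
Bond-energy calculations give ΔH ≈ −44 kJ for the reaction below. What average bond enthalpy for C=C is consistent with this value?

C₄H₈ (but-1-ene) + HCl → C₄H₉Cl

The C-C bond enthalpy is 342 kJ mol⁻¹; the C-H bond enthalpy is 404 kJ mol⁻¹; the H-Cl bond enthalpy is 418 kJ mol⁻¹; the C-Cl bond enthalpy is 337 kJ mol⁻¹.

Let D be the C=C bond energy.
Σ(broken) = 2×342 + 8×404 + 1×D + 1×418 = 4334 + D
Σ(formed) = 3×342 + 1×337 + 9×404 = 4999
ΔH = Σ(broken) − Σ(formed) = (4334 + D) − (4999) = −665 + D
Setting this equal to −44 kJ gives D = 621 kJ/mol.

D(C=C) ≈ 621 kJ/mol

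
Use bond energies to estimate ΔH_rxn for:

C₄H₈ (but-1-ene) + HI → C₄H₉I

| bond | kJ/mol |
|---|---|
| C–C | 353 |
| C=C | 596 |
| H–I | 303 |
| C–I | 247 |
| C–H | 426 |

ΔH ≈ −127 kJ

Bonds broken (reactants):
  C–C: 2 × 353 = 706
  C–H: 8 × 426 = 3408
  C=C: 1 × 596 = 596
  H–I: 1 × 303 = 303
  Σ(broken) = 5013 kJ
Bonds formed (products):
  C–C: 3 × 353 = 1059
  C–H: 9 × 426 = 3834
  C–I: 1 × 247 = 247
  Σ(formed) = 5140 kJ
ΔH = Σ(broken) − Σ(formed) = 5013 − 5140 = −127 kJ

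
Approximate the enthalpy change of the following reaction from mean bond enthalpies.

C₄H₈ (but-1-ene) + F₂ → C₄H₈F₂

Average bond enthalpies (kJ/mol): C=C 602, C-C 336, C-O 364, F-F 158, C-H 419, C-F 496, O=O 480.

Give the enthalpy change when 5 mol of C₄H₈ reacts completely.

Bonds broken (reactants):
  C-C: 2 × 336 = 672
  C-H: 8 × 419 = 3352
  C=C: 1 × 602 = 602
  F-F: 1 × 158 = 158
  Σ(broken) = 4784 kJ
Bonds formed (products):
  C-C: 3 × 336 = 1008
  C-F: 2 × 496 = 992
  C-H: 8 × 419 = 3352
  Σ(formed) = 5352 kJ
ΔH = Σ(broken) − Σ(formed) = 4784 − 5352 = −568 kJ
For 5× the reaction as written: 5 × (−568) = −2840 kJ

ΔH = −2840 kJ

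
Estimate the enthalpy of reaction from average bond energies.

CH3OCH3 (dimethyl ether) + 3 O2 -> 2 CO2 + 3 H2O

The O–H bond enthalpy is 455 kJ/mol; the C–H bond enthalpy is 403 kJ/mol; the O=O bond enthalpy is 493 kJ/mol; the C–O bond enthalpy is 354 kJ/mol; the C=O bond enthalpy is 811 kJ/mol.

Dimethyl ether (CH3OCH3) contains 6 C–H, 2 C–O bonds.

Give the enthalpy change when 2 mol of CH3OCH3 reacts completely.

Bonds broken (reactants):
  C–H: 6 × 403 = 2418
  C–O: 2 × 354 = 708
  O=O: 3 × 493 = 1479
  Σ(broken) = 4605 kJ
Bonds formed (products):
  C=O: 4 × 811 = 3244
  O–H: 6 × 455 = 2730
  Σ(formed) = 5974 kJ
ΔH = Σ(broken) − Σ(formed) = 4605 − 5974 = −1369 kJ
For 2× the reaction as written: 2 × (−1369) = −2738 kJ

ΔH = −2738 kJ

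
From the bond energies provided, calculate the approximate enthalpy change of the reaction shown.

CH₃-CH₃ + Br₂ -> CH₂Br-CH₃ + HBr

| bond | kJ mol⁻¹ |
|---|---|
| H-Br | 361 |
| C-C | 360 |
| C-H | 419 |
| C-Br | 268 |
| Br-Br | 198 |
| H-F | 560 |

Bonds broken (reactants):
  Br-Br: 1 × 198 = 198
  C-C: 1 × 360 = 360
  C-H: 6 × 419 = 2514
  Σ(broken) = 3072 kJ
Bonds formed (products):
  C-Br: 1 × 268 = 268
  C-C: 1 × 360 = 360
  C-H: 5 × 419 = 2095
  H-Br: 1 × 361 = 361
  Σ(formed) = 3084 kJ
ΔH = Σ(broken) − Σ(formed) = 3072 − 3084 = −12 kJ

ΔH ≈ −12 kJ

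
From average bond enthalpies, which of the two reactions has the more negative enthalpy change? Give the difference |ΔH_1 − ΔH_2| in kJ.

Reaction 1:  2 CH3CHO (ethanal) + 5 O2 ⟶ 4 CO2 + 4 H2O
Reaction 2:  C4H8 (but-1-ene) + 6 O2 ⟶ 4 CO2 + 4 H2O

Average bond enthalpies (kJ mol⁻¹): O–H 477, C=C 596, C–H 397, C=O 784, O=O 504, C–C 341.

Reaction 2, by 468 kJ

Reaction 1:
  Bonds broken (reactants):
    C–C: 2 × 341 = 682
    C–H: 8 × 397 = 3176
    C=O: 2 × 784 = 1568
    O=O: 5 × 504 = 2520
    Σ(broken) = 7946 kJ
  Bonds formed (products):
    C=O: 8 × 784 = 6272
    O–H: 8 × 477 = 3816
    Σ(formed) = 10088 kJ
  ΔH_1 = 7946 − 10088 = −2142 kJ
Reaction 2:
  Bonds broken (reactants):
    C–C: 2 × 341 = 682
    C–H: 8 × 397 = 3176
    C=C: 1 × 596 = 596
    O=O: 6 × 504 = 3024
    Σ(broken) = 7478 kJ
  Bonds formed (products):
    C=O: 8 × 784 = 6272
    O–H: 8 × 477 = 3816
    Σ(formed) = 10088 kJ
  ΔH_2 = 7478 − 10088 = −2610 kJ
ΔH_1 − ΔH_2 = +468 kJ, so reaction 2 has the more negative ΔH; |ΔH_1 − ΔH_2| = 468 kJ.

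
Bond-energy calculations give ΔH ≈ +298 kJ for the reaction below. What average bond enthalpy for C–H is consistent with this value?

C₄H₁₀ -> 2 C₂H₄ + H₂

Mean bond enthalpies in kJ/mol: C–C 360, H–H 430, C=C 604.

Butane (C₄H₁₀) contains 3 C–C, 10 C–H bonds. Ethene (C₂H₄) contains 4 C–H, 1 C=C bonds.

Let D be the C–H bond energy.
Σ(broken) = 3×360 + 10×D = 1080 + 10D
Σ(formed) = 8×D + 2×604 + 1×430 = 1638 + 8D
ΔH = Σ(broken) − Σ(formed) = (1080 + 10D) − (1638 + 8D) = −558 + 2D
Setting this equal to +298 kJ gives 2D = 856, so D = 428 kJ/mol.

D(C–H) ≈ 428 kJ/mol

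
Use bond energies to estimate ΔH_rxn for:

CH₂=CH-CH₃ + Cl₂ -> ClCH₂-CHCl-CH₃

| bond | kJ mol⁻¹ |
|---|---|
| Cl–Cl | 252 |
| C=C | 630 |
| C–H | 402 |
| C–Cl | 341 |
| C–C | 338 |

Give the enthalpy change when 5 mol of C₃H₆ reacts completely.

ΔH = −690 kJ

Bonds broken (reactants):
  C–C: 1 × 338 = 338
  C–H: 6 × 402 = 2412
  C=C: 1 × 630 = 630
  Cl–Cl: 1 × 252 = 252
  Σ(broken) = 3632 kJ
Bonds formed (products):
  C–C: 2 × 338 = 676
  C–Cl: 2 × 341 = 682
  C–H: 6 × 402 = 2412
  Σ(formed) = 3770 kJ
ΔH = Σ(broken) − Σ(formed) = 3632 − 3770 = −138 kJ
For 5× the reaction as written: 5 × (−138) = −690 kJ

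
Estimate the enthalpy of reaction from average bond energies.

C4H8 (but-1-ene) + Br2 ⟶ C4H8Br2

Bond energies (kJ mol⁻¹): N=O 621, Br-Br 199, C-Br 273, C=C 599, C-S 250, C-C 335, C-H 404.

Bonds broken (reactants):
  Br-Br: 1 × 199 = 199
  C-C: 2 × 335 = 670
  C-H: 8 × 404 = 3232
  C=C: 1 × 599 = 599
  Σ(broken) = 4700 kJ
Bonds formed (products):
  C-Br: 2 × 273 = 546
  C-C: 3 × 335 = 1005
  C-H: 8 × 404 = 3232
  Σ(formed) = 4783 kJ
ΔH = Σ(broken) − Σ(formed) = 4700 − 4783 = −83 kJ

ΔH ≈ −83 kJ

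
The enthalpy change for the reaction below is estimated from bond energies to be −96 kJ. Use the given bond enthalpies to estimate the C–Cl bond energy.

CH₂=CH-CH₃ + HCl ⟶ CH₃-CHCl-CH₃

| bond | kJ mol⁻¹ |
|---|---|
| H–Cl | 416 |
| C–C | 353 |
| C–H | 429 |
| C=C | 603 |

Let D be the C–Cl bond energy.
Σ(broken) = 1×353 + 6×429 + 1×603 + 1×416 = 3946
Σ(formed) = 2×353 + 1×D + 7×429 = 3709 + D
ΔH = Σ(broken) − Σ(formed) = (3946) − (3709 + D) = +237 − D
Setting this equal to −96 kJ gives D = 333 kJ/mol.

D(C–Cl) ≈ 333 kJ/mol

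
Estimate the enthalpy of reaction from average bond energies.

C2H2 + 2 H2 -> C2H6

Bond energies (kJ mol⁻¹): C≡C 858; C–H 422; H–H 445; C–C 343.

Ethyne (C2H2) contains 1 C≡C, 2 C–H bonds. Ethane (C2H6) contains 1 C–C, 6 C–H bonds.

ΔH ≈ −283 kJ

Bonds broken (reactants):
  C≡C: 1 × 858 = 858
  C–H: 2 × 422 = 844
  H–H: 2 × 445 = 890
  Σ(broken) = 2592 kJ
Bonds formed (products):
  C–C: 1 × 343 = 343
  C–H: 6 × 422 = 2532
  Σ(formed) = 2875 kJ
ΔH = Σ(broken) − Σ(formed) = 2592 − 2875 = −283 kJ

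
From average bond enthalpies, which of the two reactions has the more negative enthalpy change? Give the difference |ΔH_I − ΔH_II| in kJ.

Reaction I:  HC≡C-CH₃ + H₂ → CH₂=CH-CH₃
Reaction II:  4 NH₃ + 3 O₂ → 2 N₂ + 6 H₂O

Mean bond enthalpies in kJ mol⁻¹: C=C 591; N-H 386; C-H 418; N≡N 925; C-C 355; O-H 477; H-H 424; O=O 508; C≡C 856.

Reaction I:
  Bonds broken (reactants):
    C≡C: 1 × 856 = 856
    C-C: 1 × 355 = 355
    C-H: 4 × 418 = 1672
    H-H: 1 × 424 = 424
    Σ(broken) = 3307 kJ
  Bonds formed (products):
    C-C: 1 × 355 = 355
    C-H: 6 × 418 = 2508
    C=C: 1 × 591 = 591
    Σ(formed) = 3454 kJ
  ΔH_I = 3307 − 3454 = −147 kJ
Reaction II:
  Bonds broken (reactants):
    N-H: 12 × 386 = 4632
    O=O: 3 × 508 = 1524
    Σ(broken) = 6156 kJ
  Bonds formed (products):
    N≡N: 2 × 925 = 1850
    O-H: 12 × 477 = 5724
    Σ(formed) = 7574 kJ
  ΔH_II = 6156 − 7574 = −1418 kJ
ΔH_I − ΔH_II = +1271 kJ, so reaction II has the more negative ΔH; |ΔH_I − ΔH_II| = 1271 kJ.

Reaction II, by 1271 kJ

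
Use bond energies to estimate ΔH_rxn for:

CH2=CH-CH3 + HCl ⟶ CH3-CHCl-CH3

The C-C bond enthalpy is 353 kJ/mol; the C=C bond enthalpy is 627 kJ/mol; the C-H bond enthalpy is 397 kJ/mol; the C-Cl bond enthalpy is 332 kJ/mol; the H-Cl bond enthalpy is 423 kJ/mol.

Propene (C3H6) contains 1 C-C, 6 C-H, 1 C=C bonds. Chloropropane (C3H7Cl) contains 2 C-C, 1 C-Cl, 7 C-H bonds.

ΔH ≈ −32 kJ

Bonds broken (reactants):
  C-C: 1 × 353 = 353
  C-H: 6 × 397 = 2382
  C=C: 1 × 627 = 627
  H-Cl: 1 × 423 = 423
  Σ(broken) = 3785 kJ
Bonds formed (products):
  C-C: 2 × 353 = 706
  C-Cl: 1 × 332 = 332
  C-H: 7 × 397 = 2779
  Σ(formed) = 3817 kJ
ΔH = Σ(broken) − Σ(formed) = 3785 − 3817 = −32 kJ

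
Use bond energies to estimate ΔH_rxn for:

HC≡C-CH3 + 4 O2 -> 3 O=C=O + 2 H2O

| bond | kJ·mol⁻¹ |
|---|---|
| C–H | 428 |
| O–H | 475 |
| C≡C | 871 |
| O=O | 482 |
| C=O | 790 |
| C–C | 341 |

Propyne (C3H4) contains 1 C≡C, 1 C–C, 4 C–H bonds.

Bonds broken (reactants):
  C≡C: 1 × 871 = 871
  C–C: 1 × 341 = 341
  C–H: 4 × 428 = 1712
  O=O: 4 × 482 = 1928
  Σ(broken) = 4852 kJ
Bonds formed (products):
  C=O: 6 × 790 = 4740
  O–H: 4 × 475 = 1900
  Σ(formed) = 6640 kJ
ΔH = Σ(broken) − Σ(formed) = 4852 − 6640 = −1788 kJ

ΔH ≈ −1788 kJ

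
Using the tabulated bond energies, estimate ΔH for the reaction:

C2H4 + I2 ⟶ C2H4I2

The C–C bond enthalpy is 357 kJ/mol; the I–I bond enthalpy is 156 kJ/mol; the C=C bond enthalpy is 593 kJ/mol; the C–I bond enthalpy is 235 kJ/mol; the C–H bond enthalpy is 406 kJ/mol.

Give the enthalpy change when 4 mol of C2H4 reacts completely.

Bonds broken (reactants):
  C–H: 4 × 406 = 1624
  C=C: 1 × 593 = 593
  I–I: 1 × 156 = 156
  Σ(broken) = 2373 kJ
Bonds formed (products):
  C–C: 1 × 357 = 357
  C–H: 4 × 406 = 1624
  C–I: 2 × 235 = 470
  Σ(formed) = 2451 kJ
ΔH = Σ(broken) − Σ(formed) = 2373 − 2451 = −78 kJ
For 4× the reaction as written: 4 × (−78) = −312 kJ

ΔH = −312 kJ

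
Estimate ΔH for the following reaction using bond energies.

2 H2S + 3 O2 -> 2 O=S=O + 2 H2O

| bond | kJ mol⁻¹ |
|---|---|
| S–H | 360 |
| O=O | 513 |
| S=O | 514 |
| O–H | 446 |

Bonds broken (reactants):
  O=O: 3 × 513 = 1539
  S–H: 4 × 360 = 1440
  Σ(broken) = 2979 kJ
Bonds formed (products):
  O–H: 4 × 446 = 1784
  S=O: 4 × 514 = 2056
  Σ(formed) = 3840 kJ
ΔH = Σ(broken) − Σ(formed) = 2979 − 3840 = −861 kJ

ΔH ≈ −861 kJ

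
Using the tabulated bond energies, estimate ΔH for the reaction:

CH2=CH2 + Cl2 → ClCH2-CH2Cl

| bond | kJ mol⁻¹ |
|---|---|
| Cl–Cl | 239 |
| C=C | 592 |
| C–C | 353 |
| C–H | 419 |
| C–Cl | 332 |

Bonds broken (reactants):
  C–H: 4 × 419 = 1676
  C=C: 1 × 592 = 592
  Cl–Cl: 1 × 239 = 239
  Σ(broken) = 2507 kJ
Bonds formed (products):
  C–C: 1 × 353 = 353
  C–Cl: 2 × 332 = 664
  C–H: 4 × 419 = 1676
  Σ(formed) = 2693 kJ
ΔH = Σ(broken) − Σ(formed) = 2507 − 2693 = −186 kJ

ΔH ≈ −186 kJ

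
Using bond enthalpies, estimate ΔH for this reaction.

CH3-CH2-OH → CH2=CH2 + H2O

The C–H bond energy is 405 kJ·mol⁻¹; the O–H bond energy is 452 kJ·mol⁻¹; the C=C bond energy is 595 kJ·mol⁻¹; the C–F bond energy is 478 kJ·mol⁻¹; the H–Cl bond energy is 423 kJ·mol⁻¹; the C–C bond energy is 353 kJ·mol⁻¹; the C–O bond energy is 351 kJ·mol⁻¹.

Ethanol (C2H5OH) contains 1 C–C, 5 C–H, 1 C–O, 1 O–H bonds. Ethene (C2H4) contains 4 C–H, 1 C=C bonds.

ΔH ≈ +62 kJ

Bonds broken (reactants):
  C–C: 1 × 353 = 353
  C–H: 5 × 405 = 2025
  C–O: 1 × 351 = 351
  O–H: 1 × 452 = 452
  Σ(broken) = 3181 kJ
Bonds formed (products):
  C–H: 4 × 405 = 1620
  C=C: 1 × 595 = 595
  O–H: 2 × 452 = 904
  Σ(formed) = 3119 kJ
ΔH = Σ(broken) − Σ(formed) = 3181 − 3119 = +62 kJ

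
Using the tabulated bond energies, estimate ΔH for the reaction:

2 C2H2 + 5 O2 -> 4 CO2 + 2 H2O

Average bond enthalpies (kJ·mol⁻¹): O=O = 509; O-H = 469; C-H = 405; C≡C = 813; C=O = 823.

ΔH ≈ −2669 kJ

Bonds broken (reactants):
  C≡C: 2 × 813 = 1626
  C-H: 4 × 405 = 1620
  O=O: 5 × 509 = 2545
  Σ(broken) = 5791 kJ
Bonds formed (products):
  C=O: 8 × 823 = 6584
  O-H: 4 × 469 = 1876
  Σ(formed) = 8460 kJ
ΔH = Σ(broken) − Σ(formed) = 5791 − 8460 = −2669 kJ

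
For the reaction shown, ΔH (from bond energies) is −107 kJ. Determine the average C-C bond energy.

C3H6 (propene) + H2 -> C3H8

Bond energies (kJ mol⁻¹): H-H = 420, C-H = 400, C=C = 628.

Let D be the C-C bond energy.
Σ(broken) = 1×D + 6×400 + 1×628 + 1×420 = 3448 + D
Σ(formed) = 2×D + 8×400 = 3200 + 2D
ΔH = Σ(broken) − Σ(formed) = (3448 + D) − (3200 + 2D) = +248 − D
Setting this equal to −107 kJ gives D = 355 kJ/mol.

D(C-C) ≈ 355 kJ/mol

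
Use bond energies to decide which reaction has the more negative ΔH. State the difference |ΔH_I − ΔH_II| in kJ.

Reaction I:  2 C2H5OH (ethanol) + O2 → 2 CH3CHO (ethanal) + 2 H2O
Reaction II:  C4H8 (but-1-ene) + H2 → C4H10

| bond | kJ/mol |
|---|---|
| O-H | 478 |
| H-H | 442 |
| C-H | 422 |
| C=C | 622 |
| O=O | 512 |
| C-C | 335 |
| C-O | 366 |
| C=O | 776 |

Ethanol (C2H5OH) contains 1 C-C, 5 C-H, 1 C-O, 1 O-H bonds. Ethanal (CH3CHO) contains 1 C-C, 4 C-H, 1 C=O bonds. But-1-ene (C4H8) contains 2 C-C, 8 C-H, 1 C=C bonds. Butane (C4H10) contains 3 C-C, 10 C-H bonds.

Reaction I:
  Bonds broken (reactants):
    C-C: 2 × 335 = 670
    C-H: 10 × 422 = 4220
    C-O: 2 × 366 = 732
    O-H: 2 × 478 = 956
    O=O: 1 × 512 = 512
    Σ(broken) = 7090 kJ
  Bonds formed (products):
    C-C: 2 × 335 = 670
    C-H: 8 × 422 = 3376
    C=O: 2 × 776 = 1552
    O-H: 4 × 478 = 1912
    Σ(formed) = 7510 kJ
  ΔH_I = 7090 − 7510 = −420 kJ
Reaction II:
  Bonds broken (reactants):
    C-C: 2 × 335 = 670
    C-H: 8 × 422 = 3376
    C=C: 1 × 622 = 622
    H-H: 1 × 442 = 442
    Σ(broken) = 5110 kJ
  Bonds formed (products):
    C-C: 3 × 335 = 1005
    C-H: 10 × 422 = 4220
    Σ(formed) = 5225 kJ
  ΔH_II = 5110 − 5225 = −115 kJ
ΔH_I − ΔH_II = −305 kJ, so reaction I has the more negative ΔH; |ΔH_I − ΔH_II| = 305 kJ.

Reaction I, by 305 kJ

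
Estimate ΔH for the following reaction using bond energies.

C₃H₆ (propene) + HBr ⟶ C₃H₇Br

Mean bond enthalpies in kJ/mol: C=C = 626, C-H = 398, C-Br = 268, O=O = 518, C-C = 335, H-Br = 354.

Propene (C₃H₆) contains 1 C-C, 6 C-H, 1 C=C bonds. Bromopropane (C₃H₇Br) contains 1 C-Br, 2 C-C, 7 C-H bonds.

ΔH ≈ −21 kJ

Bonds broken (reactants):
  C-C: 1 × 335 = 335
  C-H: 6 × 398 = 2388
  C=C: 1 × 626 = 626
  H-Br: 1 × 354 = 354
  Σ(broken) = 3703 kJ
Bonds formed (products):
  C-Br: 1 × 268 = 268
  C-C: 2 × 335 = 670
  C-H: 7 × 398 = 2786
  Σ(formed) = 3724 kJ
ΔH = Σ(broken) − Σ(formed) = 3703 − 3724 = −21 kJ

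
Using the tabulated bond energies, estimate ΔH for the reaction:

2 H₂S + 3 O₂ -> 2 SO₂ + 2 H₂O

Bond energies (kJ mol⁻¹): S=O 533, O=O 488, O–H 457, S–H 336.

ΔH ≈ −1152 kJ

Bonds broken (reactants):
  O=O: 3 × 488 = 1464
  S–H: 4 × 336 = 1344
  Σ(broken) = 2808 kJ
Bonds formed (products):
  O–H: 4 × 457 = 1828
  S=O: 4 × 533 = 2132
  Σ(formed) = 3960 kJ
ΔH = Σ(broken) − Σ(formed) = 2808 − 3960 = −1152 kJ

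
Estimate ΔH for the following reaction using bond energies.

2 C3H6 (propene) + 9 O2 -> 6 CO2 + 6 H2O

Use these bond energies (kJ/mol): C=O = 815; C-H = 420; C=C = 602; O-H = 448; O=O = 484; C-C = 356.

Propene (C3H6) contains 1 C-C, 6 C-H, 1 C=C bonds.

ΔH ≈ −3844 kJ

Bonds broken (reactants):
  C-C: 2 × 356 = 712
  C-H: 12 × 420 = 5040
  C=C: 2 × 602 = 1204
  O=O: 9 × 484 = 4356
  Σ(broken) = 11312 kJ
Bonds formed (products):
  C=O: 12 × 815 = 9780
  O-H: 12 × 448 = 5376
  Σ(formed) = 15156 kJ
ΔH = Σ(broken) − Σ(formed) = 11312 − 15156 = −3844 kJ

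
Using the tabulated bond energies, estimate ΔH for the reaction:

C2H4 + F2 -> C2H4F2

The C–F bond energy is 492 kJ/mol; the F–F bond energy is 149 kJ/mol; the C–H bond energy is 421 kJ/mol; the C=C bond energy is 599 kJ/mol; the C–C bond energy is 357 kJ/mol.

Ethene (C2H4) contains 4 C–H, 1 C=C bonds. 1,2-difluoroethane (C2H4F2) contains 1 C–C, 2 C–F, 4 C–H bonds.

ΔH ≈ −593 kJ

Bonds broken (reactants):
  C–H: 4 × 421 = 1684
  C=C: 1 × 599 = 599
  F–F: 1 × 149 = 149
  Σ(broken) = 2432 kJ
Bonds formed (products):
  C–C: 1 × 357 = 357
  C–F: 2 × 492 = 984
  C–H: 4 × 421 = 1684
  Σ(formed) = 3025 kJ
ΔH = Σ(broken) − Σ(formed) = 2432 − 3025 = −593 kJ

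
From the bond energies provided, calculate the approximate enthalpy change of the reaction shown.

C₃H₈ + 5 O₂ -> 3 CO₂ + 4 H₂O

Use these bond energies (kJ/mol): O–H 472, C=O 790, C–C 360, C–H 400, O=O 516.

Bonds broken (reactants):
  C–C: 2 × 360 = 720
  C–H: 8 × 400 = 3200
  O=O: 5 × 516 = 2580
  Σ(broken) = 6500 kJ
Bonds formed (products):
  C=O: 6 × 790 = 4740
  O–H: 8 × 472 = 3776
  Σ(formed) = 8516 kJ
ΔH = Σ(broken) − Σ(formed) = 6500 − 8516 = −2016 kJ

ΔH ≈ −2016 kJ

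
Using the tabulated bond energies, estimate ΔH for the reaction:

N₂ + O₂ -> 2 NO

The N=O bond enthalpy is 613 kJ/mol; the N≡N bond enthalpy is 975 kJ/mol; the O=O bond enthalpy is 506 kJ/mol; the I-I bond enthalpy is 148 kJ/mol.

Bonds broken (reactants):
  N≡N: 1 × 975 = 975
  O=O: 1 × 506 = 506
  Σ(broken) = 1481 kJ
Bonds formed (products):
  N=O: 2 × 613 = 1226
  Σ(formed) = 1226 kJ
ΔH = Σ(broken) − Σ(formed) = 1481 − 1226 = +255 kJ

ΔH ≈ +255 kJ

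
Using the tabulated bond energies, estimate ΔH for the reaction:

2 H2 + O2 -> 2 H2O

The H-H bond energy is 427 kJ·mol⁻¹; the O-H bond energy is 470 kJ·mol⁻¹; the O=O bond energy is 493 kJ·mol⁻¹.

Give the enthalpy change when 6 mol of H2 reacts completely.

ΔH = −1599 kJ

Bonds broken (reactants):
  H-H: 2 × 427 = 854
  O=O: 1 × 493 = 493
  Σ(broken) = 1347 kJ
Bonds formed (products):
  O-H: 4 × 470 = 1880
  Σ(formed) = 1880 kJ
ΔH = Σ(broken) − Σ(formed) = 1347 − 1880 = −533 kJ
For 3× the reaction as written: 3 × (−533) = −1599 kJ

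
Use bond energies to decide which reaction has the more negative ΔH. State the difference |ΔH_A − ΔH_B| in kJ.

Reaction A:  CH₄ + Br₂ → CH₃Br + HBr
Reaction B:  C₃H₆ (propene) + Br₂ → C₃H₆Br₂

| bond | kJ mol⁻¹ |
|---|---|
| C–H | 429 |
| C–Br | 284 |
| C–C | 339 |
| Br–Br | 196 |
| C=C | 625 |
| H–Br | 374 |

Reaction A:
  Bonds broken (reactants):
    Br–Br: 1 × 196 = 196
    C–H: 4 × 429 = 1716
    Σ(broken) = 1912 kJ
  Bonds formed (products):
    C–Br: 1 × 284 = 284
    C–H: 3 × 429 = 1287
    H–Br: 1 × 374 = 374
    Σ(formed) = 1945 kJ
  ΔH_A = 1912 − 1945 = −33 kJ
Reaction B:
  Bonds broken (reactants):
    Br–Br: 1 × 196 = 196
    C–C: 1 × 339 = 339
    C–H: 6 × 429 = 2574
    C=C: 1 × 625 = 625
    Σ(broken) = 3734 kJ
  Bonds formed (products):
    C–Br: 2 × 284 = 568
    C–C: 2 × 339 = 678
    C–H: 6 × 429 = 2574
    Σ(formed) = 3820 kJ
  ΔH_B = 3734 − 3820 = −86 kJ
ΔH_A − ΔH_B = +53 kJ, so reaction B has the more negative ΔH; |ΔH_A − ΔH_B| = 53 kJ.

Reaction B, by 53 kJ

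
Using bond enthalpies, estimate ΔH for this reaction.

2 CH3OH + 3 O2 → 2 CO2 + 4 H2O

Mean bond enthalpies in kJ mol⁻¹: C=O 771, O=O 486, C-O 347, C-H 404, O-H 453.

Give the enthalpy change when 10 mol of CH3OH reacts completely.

ΔH = −6130 kJ

Bonds broken (reactants):
  C-H: 6 × 404 = 2424
  C-O: 2 × 347 = 694
  O-H: 2 × 453 = 906
  O=O: 3 × 486 = 1458
  Σ(broken) = 5482 kJ
Bonds formed (products):
  C=O: 4 × 771 = 3084
  O-H: 8 × 453 = 3624
  Σ(formed) = 6708 kJ
ΔH = Σ(broken) − Σ(formed) = 5482 − 6708 = −1226 kJ
For 5× the reaction as written: 5 × (−1226) = −6130 kJ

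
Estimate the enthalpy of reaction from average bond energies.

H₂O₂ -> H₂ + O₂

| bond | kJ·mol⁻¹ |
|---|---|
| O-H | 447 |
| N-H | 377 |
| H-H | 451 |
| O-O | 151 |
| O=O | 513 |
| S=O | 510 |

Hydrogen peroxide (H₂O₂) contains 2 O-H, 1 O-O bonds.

ΔH ≈ +81 kJ

Bonds broken (reactants):
  O-H: 2 × 447 = 894
  O-O: 1 × 151 = 151
  Σ(broken) = 1045 kJ
Bonds formed (products):
  H-H: 1 × 451 = 451
  O=O: 1 × 513 = 513
  Σ(formed) = 964 kJ
ΔH = Σ(broken) − Σ(formed) = 1045 − 964 = +81 kJ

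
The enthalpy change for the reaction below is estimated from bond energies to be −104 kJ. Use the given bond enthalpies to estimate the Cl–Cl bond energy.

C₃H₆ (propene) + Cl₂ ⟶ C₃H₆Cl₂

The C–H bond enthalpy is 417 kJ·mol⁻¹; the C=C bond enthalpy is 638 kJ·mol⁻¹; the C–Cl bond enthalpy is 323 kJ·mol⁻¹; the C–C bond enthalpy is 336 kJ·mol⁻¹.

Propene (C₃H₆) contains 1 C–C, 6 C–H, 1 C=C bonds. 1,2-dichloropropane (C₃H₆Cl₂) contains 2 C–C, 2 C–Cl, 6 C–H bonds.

D(Cl–Cl) ≈ 240 kJ/mol

Let D be the Cl–Cl bond energy.
Σ(broken) = 1×336 + 6×417 + 1×638 + 1×D = 3476 + D
Σ(formed) = 2×336 + 2×323 + 6×417 = 3820
ΔH = Σ(broken) − Σ(formed) = (3476 + D) − (3820) = −344 + D
Setting this equal to −104 kJ gives D = 240 kJ/mol.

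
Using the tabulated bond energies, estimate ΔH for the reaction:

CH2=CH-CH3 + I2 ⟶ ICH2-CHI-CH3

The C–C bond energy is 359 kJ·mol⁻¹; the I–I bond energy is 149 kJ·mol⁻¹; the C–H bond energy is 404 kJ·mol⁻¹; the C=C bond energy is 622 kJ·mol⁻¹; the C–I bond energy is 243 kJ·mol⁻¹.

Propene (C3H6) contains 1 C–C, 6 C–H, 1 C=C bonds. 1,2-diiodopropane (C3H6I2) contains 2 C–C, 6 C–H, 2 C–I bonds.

Bonds broken (reactants):
  C–C: 1 × 359 = 359
  C–H: 6 × 404 = 2424
  C=C: 1 × 622 = 622
  I–I: 1 × 149 = 149
  Σ(broken) = 3554 kJ
Bonds formed (products):
  C–C: 2 × 359 = 718
  C–H: 6 × 404 = 2424
  C–I: 2 × 243 = 486
  Σ(formed) = 3628 kJ
ΔH = Σ(broken) − Σ(formed) = 3554 − 3628 = −74 kJ

ΔH ≈ −74 kJ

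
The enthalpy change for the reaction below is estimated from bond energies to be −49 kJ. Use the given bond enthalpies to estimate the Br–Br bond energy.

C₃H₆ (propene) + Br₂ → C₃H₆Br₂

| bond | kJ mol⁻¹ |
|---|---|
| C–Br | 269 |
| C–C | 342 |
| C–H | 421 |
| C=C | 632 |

Let D be the Br–Br bond energy.
Σ(broken) = 1×D + 1×342 + 6×421 + 1×632 = 3500 + D
Σ(formed) = 2×269 + 2×342 + 6×421 = 3748
ΔH = Σ(broken) − Σ(formed) = (3500 + D) − (3748) = −248 + D
Setting this equal to −49 kJ gives D = 199 kJ/mol.

D(Br–Br) ≈ 199 kJ/mol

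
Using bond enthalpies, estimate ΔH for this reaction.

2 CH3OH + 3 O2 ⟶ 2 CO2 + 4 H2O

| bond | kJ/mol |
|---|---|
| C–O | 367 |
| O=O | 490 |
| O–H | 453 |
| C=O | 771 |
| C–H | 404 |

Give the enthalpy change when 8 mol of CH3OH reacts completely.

ΔH = −4696 kJ

Bonds broken (reactants):
  C–H: 6 × 404 = 2424
  C–O: 2 × 367 = 734
  O–H: 2 × 453 = 906
  O=O: 3 × 490 = 1470
  Σ(broken) = 5534 kJ
Bonds formed (products):
  C=O: 4 × 771 = 3084
  O–H: 8 × 453 = 3624
  Σ(formed) = 6708 kJ
ΔH = Σ(broken) − Σ(formed) = 5534 − 6708 = −1174 kJ
For 4× the reaction as written: 4 × (−1174) = −4696 kJ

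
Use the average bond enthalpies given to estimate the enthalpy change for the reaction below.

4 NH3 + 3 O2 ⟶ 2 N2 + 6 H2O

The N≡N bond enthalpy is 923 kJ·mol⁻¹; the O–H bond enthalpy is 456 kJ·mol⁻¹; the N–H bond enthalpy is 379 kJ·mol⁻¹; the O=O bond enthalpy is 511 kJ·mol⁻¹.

ΔH ≈ −1237 kJ

Bonds broken (reactants):
  N–H: 12 × 379 = 4548
  O=O: 3 × 511 = 1533
  Σ(broken) = 6081 kJ
Bonds formed (products):
  N≡N: 2 × 923 = 1846
  O–H: 12 × 456 = 5472
  Σ(formed) = 7318 kJ
ΔH = Σ(broken) − Σ(formed) = 6081 − 7318 = −1237 kJ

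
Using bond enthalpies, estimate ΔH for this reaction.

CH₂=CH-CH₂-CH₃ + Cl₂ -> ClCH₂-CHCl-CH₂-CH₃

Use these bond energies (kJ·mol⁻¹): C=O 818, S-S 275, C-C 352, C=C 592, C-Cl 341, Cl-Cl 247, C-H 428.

ΔH ≈ −195 kJ

Bonds broken (reactants):
  C-C: 2 × 352 = 704
  C-H: 8 × 428 = 3424
  C=C: 1 × 592 = 592
  Cl-Cl: 1 × 247 = 247
  Σ(broken) = 4967 kJ
Bonds formed (products):
  C-C: 3 × 352 = 1056
  C-Cl: 2 × 341 = 682
  C-H: 8 × 428 = 3424
  Σ(formed) = 5162 kJ
ΔH = Σ(broken) − Σ(formed) = 4967 − 5162 = −195 kJ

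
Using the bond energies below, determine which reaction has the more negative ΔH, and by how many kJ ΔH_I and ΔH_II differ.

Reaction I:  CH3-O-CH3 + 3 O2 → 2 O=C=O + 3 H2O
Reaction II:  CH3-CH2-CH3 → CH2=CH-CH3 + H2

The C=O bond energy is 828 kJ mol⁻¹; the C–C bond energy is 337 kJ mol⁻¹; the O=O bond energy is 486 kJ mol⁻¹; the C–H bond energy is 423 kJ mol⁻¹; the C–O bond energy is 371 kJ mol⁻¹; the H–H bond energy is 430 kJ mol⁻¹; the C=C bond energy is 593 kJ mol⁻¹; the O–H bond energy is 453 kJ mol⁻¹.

Reaction I:
  Bonds broken (reactants):
    C–H: 6 × 423 = 2538
    C–O: 2 × 371 = 742
    O=O: 3 × 486 = 1458
    Σ(broken) = 4738 kJ
  Bonds formed (products):
    C=O: 4 × 828 = 3312
    O–H: 6 × 453 = 2718
    Σ(formed) = 6030 kJ
  ΔH_I = 4738 − 6030 = −1292 kJ
Reaction II:
  Bonds broken (reactants):
    C–C: 2 × 337 = 674
    C–H: 8 × 423 = 3384
    Σ(broken) = 4058 kJ
  Bonds formed (products):
    C–C: 1 × 337 = 337
    C–H: 6 × 423 = 2538
    C=C: 1 × 593 = 593
    H–H: 1 × 430 = 430
    Σ(formed) = 3898 kJ
  ΔH_II = 4058 − 3898 = +160 kJ
ΔH_I − ΔH_II = −1452 kJ, so reaction I has the more negative ΔH; |ΔH_I − ΔH_II| = 1452 kJ.

Reaction I, by 1452 kJ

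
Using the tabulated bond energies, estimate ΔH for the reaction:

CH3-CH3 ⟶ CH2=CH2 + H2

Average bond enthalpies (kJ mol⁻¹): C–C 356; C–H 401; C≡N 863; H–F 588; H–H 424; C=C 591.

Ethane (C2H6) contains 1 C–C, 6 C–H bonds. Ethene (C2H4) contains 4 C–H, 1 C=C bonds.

Bonds broken (reactants):
  C–C: 1 × 356 = 356
  C–H: 6 × 401 = 2406
  Σ(broken) = 2762 kJ
Bonds formed (products):
  C–H: 4 × 401 = 1604
  C=C: 1 × 591 = 591
  H–H: 1 × 424 = 424
  Σ(formed) = 2619 kJ
ΔH = Σ(broken) − Σ(formed) = 2762 − 2619 = +143 kJ

ΔH ≈ +143 kJ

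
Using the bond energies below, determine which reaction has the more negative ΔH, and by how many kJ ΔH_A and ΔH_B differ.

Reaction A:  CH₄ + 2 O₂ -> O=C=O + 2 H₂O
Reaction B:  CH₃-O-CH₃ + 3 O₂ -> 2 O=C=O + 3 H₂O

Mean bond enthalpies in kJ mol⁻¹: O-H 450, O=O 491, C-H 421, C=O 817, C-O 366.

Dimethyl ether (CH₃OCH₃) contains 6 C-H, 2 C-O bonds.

Reaction A:
  Bonds broken (reactants):
    C-H: 4 × 421 = 1684
    O=O: 2 × 491 = 982
    Σ(broken) = 2666 kJ
  Bonds formed (products):
    C=O: 2 × 817 = 1634
    O-H: 4 × 450 = 1800
    Σ(formed) = 3434 kJ
  ΔH_A = 2666 − 3434 = −768 kJ
Reaction B:
  Bonds broken (reactants):
    C-H: 6 × 421 = 2526
    C-O: 2 × 366 = 732
    O=O: 3 × 491 = 1473
    Σ(broken) = 4731 kJ
  Bonds formed (products):
    C=O: 4 × 817 = 3268
    O-H: 6 × 450 = 2700
    Σ(formed) = 5968 kJ
  ΔH_B = 4731 − 5968 = −1237 kJ
ΔH_A − ΔH_B = +469 kJ, so reaction B has the more negative ΔH; |ΔH_A − ΔH_B| = 469 kJ.

Reaction B, by 469 kJ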